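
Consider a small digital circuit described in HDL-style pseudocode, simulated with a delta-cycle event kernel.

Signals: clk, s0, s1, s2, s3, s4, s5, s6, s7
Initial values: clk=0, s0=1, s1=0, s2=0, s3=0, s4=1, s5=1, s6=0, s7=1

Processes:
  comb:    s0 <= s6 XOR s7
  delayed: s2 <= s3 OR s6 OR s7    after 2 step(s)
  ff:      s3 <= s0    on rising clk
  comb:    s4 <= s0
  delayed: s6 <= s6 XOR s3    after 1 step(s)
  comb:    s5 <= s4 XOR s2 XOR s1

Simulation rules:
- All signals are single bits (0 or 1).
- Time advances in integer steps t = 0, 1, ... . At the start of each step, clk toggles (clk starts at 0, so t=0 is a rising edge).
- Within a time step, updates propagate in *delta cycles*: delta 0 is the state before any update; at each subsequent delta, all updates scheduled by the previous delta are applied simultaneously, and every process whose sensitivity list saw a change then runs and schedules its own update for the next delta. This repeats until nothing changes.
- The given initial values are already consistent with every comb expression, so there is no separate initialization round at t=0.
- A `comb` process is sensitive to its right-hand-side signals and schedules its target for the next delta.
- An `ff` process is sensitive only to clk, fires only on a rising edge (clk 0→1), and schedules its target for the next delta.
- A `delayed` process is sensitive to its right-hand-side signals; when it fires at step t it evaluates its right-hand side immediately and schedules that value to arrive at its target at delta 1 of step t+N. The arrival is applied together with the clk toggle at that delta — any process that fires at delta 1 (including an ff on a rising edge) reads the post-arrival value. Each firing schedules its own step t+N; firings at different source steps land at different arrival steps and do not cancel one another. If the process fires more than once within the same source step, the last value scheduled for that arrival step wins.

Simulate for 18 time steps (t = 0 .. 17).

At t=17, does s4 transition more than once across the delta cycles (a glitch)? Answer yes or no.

t=0 Δ0: clk=0 s7=1 s3=0 s6=0 s4=1 s0=1 s2=0 s1=0 s5=1
  Δ1: clk:0→1
  Δ2: s3:0→1
  (2Δ to stable)
t=1 Δ0: clk=1 s7=1 s3=1 s6=0 s4=1 s0=1 s2=0 s1=0 s5=1
  Δ1: clk:1→0, s6:0→1
  Δ2: s0:1→0
  Δ3: s4:1→0
  Δ4: s5:1→0
  (4Δ to stable)
t=2 Δ0: clk=0 s7=1 s3=1 s6=1 s4=0 s0=0 s2=0 s1=0 s5=0
  Δ1: clk:0→1, s6:1→0, s2:0→1
  Δ2: s3:1→0, s0:0→1, s5:0→1
  Δ3: s4:0→1
  Δ4: s5:1→0
  (4Δ to stable)
t=3 Δ0: clk=1 s7=1 s3=0 s6=0 s4=1 s0=1 s2=1 s1=0 s5=0
  Δ1: clk:1→0
  (1Δ to stable)
t=4 Δ0: clk=0 s7=1 s3=0 s6=0 s4=1 s0=1 s2=1 s1=0 s5=0
  Δ1: clk:0→1
  Δ2: s3:0→1
  (2Δ to stable)
t=5 Δ0: clk=1 s7=1 s3=1 s6=0 s4=1 s0=1 s2=1 s1=0 s5=0
  Δ1: clk:1→0, s6:0→1
  Δ2: s0:1→0
  Δ3: s4:1→0
  Δ4: s5:0→1
  (4Δ to stable)
t=6 Δ0: clk=0 s7=1 s3=1 s6=1 s4=0 s0=0 s2=1 s1=0 s5=1
  Δ1: clk:0→1, s6:1→0
  Δ2: s3:1→0, s0:0→1
  Δ3: s4:0→1
  Δ4: s5:1→0
  (4Δ to stable)
t=7 Δ0: clk=1 s7=1 s3=0 s6=0 s4=1 s0=1 s2=1 s1=0 s5=0
  Δ1: clk:1→0
  (1Δ to stable)
t=8 Δ0: clk=0 s7=1 s3=0 s6=0 s4=1 s0=1 s2=1 s1=0 s5=0
  Δ1: clk:0→1
  Δ2: s3:0→1
  (2Δ to stable)
t=9 Δ0: clk=1 s7=1 s3=1 s6=0 s4=1 s0=1 s2=1 s1=0 s5=0
  Δ1: clk:1→0, s6:0→1
  Δ2: s0:1→0
  Δ3: s4:1→0
  Δ4: s5:0→1
  (4Δ to stable)
t=10 Δ0: clk=0 s7=1 s3=1 s6=1 s4=0 s0=0 s2=1 s1=0 s5=1
  Δ1: clk:0→1, s6:1→0
  Δ2: s3:1→0, s0:0→1
  Δ3: s4:0→1
  Δ4: s5:1→0
  (4Δ to stable)
t=11 Δ0: clk=1 s7=1 s3=0 s6=0 s4=1 s0=1 s2=1 s1=0 s5=0
  Δ1: clk:1→0
  (1Δ to stable)
t=12 Δ0: clk=0 s7=1 s3=0 s6=0 s4=1 s0=1 s2=1 s1=0 s5=0
  Δ1: clk:0→1
  Δ2: s3:0→1
  (2Δ to stable)
t=13 Δ0: clk=1 s7=1 s3=1 s6=0 s4=1 s0=1 s2=1 s1=0 s5=0
  Δ1: clk:1→0, s6:0→1
  Δ2: s0:1→0
  Δ3: s4:1→0
  Δ4: s5:0→1
  (4Δ to stable)
t=14 Δ0: clk=0 s7=1 s3=1 s6=1 s4=0 s0=0 s2=1 s1=0 s5=1
  Δ1: clk:0→1, s6:1→0
  Δ2: s3:1→0, s0:0→1
  Δ3: s4:0→1
  Δ4: s5:1→0
  (4Δ to stable)
t=15 Δ0: clk=1 s7=1 s3=0 s6=0 s4=1 s0=1 s2=1 s1=0 s5=0
  Δ1: clk:1→0
  (1Δ to stable)
t=16 Δ0: clk=0 s7=1 s3=0 s6=0 s4=1 s0=1 s2=1 s1=0 s5=0
  Δ1: clk:0→1
  Δ2: s3:0→1
  (2Δ to stable)
t=17 Δ0: clk=1 s7=1 s3=1 s6=0 s4=1 s0=1 s2=1 s1=0 s5=0
  Δ1: clk:1→0, s6:0→1
  Δ2: s0:1→0
  Δ3: s4:1→0
  Δ4: s5:0→1
  (4Δ to stable)

no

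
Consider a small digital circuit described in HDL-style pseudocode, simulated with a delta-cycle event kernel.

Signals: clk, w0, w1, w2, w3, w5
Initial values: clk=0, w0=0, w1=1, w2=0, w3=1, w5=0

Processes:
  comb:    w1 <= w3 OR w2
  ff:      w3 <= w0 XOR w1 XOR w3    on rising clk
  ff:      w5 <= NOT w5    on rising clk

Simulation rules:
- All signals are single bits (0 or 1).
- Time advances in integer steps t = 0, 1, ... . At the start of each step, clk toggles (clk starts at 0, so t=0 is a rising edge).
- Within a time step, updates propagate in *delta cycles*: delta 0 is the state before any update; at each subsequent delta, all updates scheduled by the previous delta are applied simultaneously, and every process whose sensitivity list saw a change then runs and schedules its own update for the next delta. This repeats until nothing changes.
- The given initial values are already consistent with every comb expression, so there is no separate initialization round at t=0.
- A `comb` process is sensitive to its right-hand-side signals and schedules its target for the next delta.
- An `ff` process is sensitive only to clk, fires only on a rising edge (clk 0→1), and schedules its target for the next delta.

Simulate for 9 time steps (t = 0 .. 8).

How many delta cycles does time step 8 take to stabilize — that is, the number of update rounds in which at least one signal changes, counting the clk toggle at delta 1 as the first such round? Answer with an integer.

t=0 Δ0: w1=1 w2=0 clk=0 w5=0 w0=0 w3=1
  Δ1: clk:0→1
  Δ2: w5:0→1, w3:1→0
  Δ3: w1:1→0
  (3Δ to stable)
t=1 Δ0: w1=0 w2=0 clk=1 w5=1 w0=0 w3=0
  Δ1: clk:1→0
  (1Δ to stable)
t=2 Δ0: w1=0 w2=0 clk=0 w5=1 w0=0 w3=0
  Δ1: clk:0→1
  Δ2: w5:1→0
  (2Δ to stable)
t=3 Δ0: w1=0 w2=0 clk=1 w5=0 w0=0 w3=0
  Δ1: clk:1→0
  (1Δ to stable)
t=4 Δ0: w1=0 w2=0 clk=0 w5=0 w0=0 w3=0
  Δ1: clk:0→1
  Δ2: w5:0→1
  (2Δ to stable)
t=5 Δ0: w1=0 w2=0 clk=1 w5=1 w0=0 w3=0
  Δ1: clk:1→0
  (1Δ to stable)
t=6 Δ0: w1=0 w2=0 clk=0 w5=1 w0=0 w3=0
  Δ1: clk:0→1
  Δ2: w5:1→0
  (2Δ to stable)
t=7 Δ0: w1=0 w2=0 clk=1 w5=0 w0=0 w3=0
  Δ1: clk:1→0
  (1Δ to stable)
t=8 Δ0: w1=0 w2=0 clk=0 w5=0 w0=0 w3=0
  Δ1: clk:0→1
  Δ2: w5:0→1
  (2Δ to stable)

2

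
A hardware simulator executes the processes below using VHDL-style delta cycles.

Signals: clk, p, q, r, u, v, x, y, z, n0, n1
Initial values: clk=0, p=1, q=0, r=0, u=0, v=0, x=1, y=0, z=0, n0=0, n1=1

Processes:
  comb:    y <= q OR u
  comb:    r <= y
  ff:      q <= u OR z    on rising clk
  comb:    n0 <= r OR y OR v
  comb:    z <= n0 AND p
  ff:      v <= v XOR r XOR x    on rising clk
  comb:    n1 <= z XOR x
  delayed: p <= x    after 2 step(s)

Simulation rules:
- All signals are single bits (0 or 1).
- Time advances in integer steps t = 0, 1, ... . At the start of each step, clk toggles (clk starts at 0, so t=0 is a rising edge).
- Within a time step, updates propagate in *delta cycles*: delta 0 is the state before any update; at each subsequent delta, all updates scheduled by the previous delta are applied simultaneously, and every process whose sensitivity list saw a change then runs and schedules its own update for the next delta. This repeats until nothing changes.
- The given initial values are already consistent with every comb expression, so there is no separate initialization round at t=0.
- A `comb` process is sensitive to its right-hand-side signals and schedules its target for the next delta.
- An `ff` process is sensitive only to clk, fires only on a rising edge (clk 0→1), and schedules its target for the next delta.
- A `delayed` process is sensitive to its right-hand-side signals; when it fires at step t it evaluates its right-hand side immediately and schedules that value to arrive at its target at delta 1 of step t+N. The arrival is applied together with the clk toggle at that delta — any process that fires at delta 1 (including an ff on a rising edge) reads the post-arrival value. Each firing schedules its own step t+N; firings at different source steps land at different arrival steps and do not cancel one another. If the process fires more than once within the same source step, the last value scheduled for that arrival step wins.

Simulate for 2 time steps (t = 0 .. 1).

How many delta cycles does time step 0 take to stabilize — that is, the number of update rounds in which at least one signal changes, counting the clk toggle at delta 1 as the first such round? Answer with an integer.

t0.Δ0 z=0 y=0 x=1 r=0 v=0 clk=0 n0=0 q=0 p=1 n1=1 u=0
t0.Δ1 z=0 y=0 x=1 r=0 v=0 clk=1 n0=0 q=0 p=1 n1=1 u=0
t0.Δ2 z=0 y=0 x=1 r=0 v=1 clk=1 n0=0 q=0 p=1 n1=1 u=0
t0.Δ3 z=0 y=0 x=1 r=0 v=1 clk=1 n0=1 q=0 p=1 n1=1 u=0
t0.Δ4 z=1 y=0 x=1 r=0 v=1 clk=1 n0=1 q=0 p=1 n1=1 u=0
t0.Δ5 z=1 y=0 x=1 r=0 v=1 clk=1 n0=1 q=0 p=1 n1=0 u=0
t1.Δ0 z=1 y=0 x=1 r=0 v=1 clk=1 n0=1 q=0 p=1 n1=0 u=0
t1.Δ1 z=1 y=0 x=1 r=0 v=1 clk=0 n0=1 q=0 p=1 n1=0 u=0

5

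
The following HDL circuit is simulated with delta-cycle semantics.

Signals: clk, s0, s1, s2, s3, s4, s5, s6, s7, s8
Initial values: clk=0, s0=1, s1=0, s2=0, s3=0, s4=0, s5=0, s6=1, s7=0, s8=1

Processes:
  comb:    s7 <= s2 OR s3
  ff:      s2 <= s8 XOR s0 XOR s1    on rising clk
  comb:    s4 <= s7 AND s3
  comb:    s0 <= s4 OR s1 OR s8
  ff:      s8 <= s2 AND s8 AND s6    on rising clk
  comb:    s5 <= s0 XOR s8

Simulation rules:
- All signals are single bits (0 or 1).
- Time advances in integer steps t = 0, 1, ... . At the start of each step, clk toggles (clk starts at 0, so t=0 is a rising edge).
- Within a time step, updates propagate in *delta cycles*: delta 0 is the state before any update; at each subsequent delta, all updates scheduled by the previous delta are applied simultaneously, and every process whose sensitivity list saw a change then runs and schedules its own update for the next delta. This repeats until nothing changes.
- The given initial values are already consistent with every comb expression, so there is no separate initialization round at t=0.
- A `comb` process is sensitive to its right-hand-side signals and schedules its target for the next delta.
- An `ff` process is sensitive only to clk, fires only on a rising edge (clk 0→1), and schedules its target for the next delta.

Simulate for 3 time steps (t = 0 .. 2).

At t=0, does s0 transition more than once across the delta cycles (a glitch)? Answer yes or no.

no

[bits: clk,s7,s5,s6,s4,s1,s0,s3,s8,s2]
t=0: Δ0=0001001010 Δ1=1001001010 Δ2=1001001000 Δ3=1011000000 Δ4=1001000000 | 4Δ
t=1: Δ0=1001000000 Δ1=0001000000 | 1Δ
t=2: Δ0=0001000000 Δ1=1001000000 | 1Δ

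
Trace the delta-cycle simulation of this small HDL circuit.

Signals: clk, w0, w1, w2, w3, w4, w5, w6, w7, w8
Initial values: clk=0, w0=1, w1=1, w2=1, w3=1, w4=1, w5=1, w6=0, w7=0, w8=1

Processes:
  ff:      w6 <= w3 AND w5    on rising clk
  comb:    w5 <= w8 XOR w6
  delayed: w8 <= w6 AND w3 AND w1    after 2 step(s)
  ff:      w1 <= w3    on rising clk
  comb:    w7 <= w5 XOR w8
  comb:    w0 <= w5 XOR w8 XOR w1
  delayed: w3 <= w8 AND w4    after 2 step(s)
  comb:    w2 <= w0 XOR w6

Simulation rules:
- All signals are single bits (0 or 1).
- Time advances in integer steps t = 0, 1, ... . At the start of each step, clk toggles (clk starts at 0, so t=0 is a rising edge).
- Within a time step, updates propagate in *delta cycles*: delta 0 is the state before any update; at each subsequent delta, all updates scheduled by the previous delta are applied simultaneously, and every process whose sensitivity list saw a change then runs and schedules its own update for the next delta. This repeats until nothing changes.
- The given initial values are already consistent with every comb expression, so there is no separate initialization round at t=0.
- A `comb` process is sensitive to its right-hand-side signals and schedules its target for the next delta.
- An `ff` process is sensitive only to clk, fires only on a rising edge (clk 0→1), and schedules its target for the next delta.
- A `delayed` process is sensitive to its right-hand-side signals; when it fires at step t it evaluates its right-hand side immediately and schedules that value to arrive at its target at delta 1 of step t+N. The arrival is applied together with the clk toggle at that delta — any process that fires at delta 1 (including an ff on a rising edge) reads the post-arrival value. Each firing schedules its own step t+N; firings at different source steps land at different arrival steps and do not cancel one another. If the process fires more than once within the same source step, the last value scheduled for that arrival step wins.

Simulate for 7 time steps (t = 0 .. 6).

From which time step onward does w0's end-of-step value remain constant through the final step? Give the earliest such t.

4

[bits: w6,w2,w7,w3,clk,w4,w8,w1,w0,w5]
t=0: Δ0=0101011111 Δ1=0101111111 Δ2=1101111111 Δ3=1001111110 Δ4=1011111100 Δ5=1111111100 | 5Δ
t=1: Δ0=1111111100 Δ1=1111011100 | 1Δ
t=2: Δ0=1111011100 Δ1=1111111100 Δ2=0111111100 Δ3=0011111101 Δ4=0001111111 Δ5=0101111111 | 5Δ
t=3: Δ0=0101111111 Δ1=0101011111 | 1Δ
t=4: Δ0=0101011111 Δ1=0101110111 Δ2=1111110100 Δ3=1101110111 Δ4=1011110101 Δ5=1111110101 | 5Δ
t=5: Δ0=1111110101 Δ1=1111010101 | 1Δ
t=6: Δ0=1111010101 Δ1=1110111101 Δ2=0100111010 Δ3=0110111011 Δ4=0100111001 Δ5=0000111001 | 5Δ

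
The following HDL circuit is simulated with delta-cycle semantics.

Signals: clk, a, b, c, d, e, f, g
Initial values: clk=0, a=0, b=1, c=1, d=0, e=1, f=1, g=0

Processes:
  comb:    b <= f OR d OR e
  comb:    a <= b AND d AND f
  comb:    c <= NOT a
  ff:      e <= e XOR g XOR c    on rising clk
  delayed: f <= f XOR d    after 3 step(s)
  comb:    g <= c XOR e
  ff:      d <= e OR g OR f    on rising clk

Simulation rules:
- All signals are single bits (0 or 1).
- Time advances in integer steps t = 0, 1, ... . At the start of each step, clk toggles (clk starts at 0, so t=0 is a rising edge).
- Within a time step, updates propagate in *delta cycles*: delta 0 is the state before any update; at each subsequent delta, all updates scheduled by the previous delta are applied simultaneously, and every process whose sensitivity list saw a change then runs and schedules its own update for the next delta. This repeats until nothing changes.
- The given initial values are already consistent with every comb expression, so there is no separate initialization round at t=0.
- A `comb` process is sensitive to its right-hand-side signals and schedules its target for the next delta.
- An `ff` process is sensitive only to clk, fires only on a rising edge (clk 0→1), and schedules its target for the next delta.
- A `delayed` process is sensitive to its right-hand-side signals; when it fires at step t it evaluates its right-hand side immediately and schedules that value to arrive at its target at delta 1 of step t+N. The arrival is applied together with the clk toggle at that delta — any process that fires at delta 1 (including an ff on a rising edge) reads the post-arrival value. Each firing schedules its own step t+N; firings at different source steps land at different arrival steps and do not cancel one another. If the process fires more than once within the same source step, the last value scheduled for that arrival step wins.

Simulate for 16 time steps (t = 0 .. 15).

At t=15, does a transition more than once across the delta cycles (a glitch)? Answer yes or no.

t0.Δ0 d=0 b=1 g=0 f=1 e=1 c=1 a=0 clk=0
t0.Δ1 d=0 b=1 g=0 f=1 e=1 c=1 a=0 clk=1
t0.Δ2 d=1 b=1 g=0 f=1 e=0 c=1 a=0 clk=1
t0.Δ3 d=1 b=1 g=1 f=1 e=0 c=1 a=1 clk=1
t0.Δ4 d=1 b=1 g=1 f=1 e=0 c=0 a=1 clk=1
t0.Δ5 d=1 b=1 g=0 f=1 e=0 c=0 a=1 clk=1
t1.Δ0 d=1 b=1 g=0 f=1 e=0 c=0 a=1 clk=1
t1.Δ1 d=1 b=1 g=0 f=1 e=0 c=0 a=1 clk=0
t2.Δ0 d=1 b=1 g=0 f=1 e=0 c=0 a=1 clk=0
t2.Δ1 d=1 b=1 g=0 f=1 e=0 c=0 a=1 clk=1
t3.Δ0 d=1 b=1 g=0 f=1 e=0 c=0 a=1 clk=1
t3.Δ1 d=1 b=1 g=0 f=0 e=0 c=0 a=1 clk=0
t3.Δ2 d=1 b=1 g=0 f=0 e=0 c=0 a=0 clk=0
t3.Δ3 d=1 b=1 g=0 f=0 e=0 c=1 a=0 clk=0
t3.Δ4 d=1 b=1 g=1 f=0 e=0 c=1 a=0 clk=0
t4.Δ0 d=1 b=1 g=1 f=0 e=0 c=1 a=0 clk=0
t4.Δ1 d=1 b=1 g=1 f=0 e=0 c=1 a=0 clk=1
t5.Δ0 d=1 b=1 g=1 f=0 e=0 c=1 a=0 clk=1
t5.Δ1 d=1 b=1 g=1 f=0 e=0 c=1 a=0 clk=0
t6.Δ0 d=1 b=1 g=1 f=0 e=0 c=1 a=0 clk=0
t6.Δ1 d=1 b=1 g=1 f=1 e=0 c=1 a=0 clk=1
t6.Δ2 d=1 b=1 g=1 f=1 e=0 c=1 a=1 clk=1
t6.Δ3 d=1 b=1 g=1 f=1 e=0 c=0 a=1 clk=1
t6.Δ4 d=1 b=1 g=0 f=1 e=0 c=0 a=1 clk=1
t7.Δ0 d=1 b=1 g=0 f=1 e=0 c=0 a=1 clk=1
t7.Δ1 d=1 b=1 g=0 f=1 e=0 c=0 a=1 clk=0
t8.Δ0 d=1 b=1 g=0 f=1 e=0 c=0 a=1 clk=0
t8.Δ1 d=1 b=1 g=0 f=1 e=0 c=0 a=1 clk=1
t9.Δ0 d=1 b=1 g=0 f=1 e=0 c=0 a=1 clk=1
t9.Δ1 d=1 b=1 g=0 f=0 e=0 c=0 a=1 clk=0
t9.Δ2 d=1 b=1 g=0 f=0 e=0 c=0 a=0 clk=0
t9.Δ3 d=1 b=1 g=0 f=0 e=0 c=1 a=0 clk=0
t9.Δ4 d=1 b=1 g=1 f=0 e=0 c=1 a=0 clk=0
t10.Δ0 d=1 b=1 g=1 f=0 e=0 c=1 a=0 clk=0
t10.Δ1 d=1 b=1 g=1 f=0 e=0 c=1 a=0 clk=1
t11.Δ0 d=1 b=1 g=1 f=0 e=0 c=1 a=0 clk=1
t11.Δ1 d=1 b=1 g=1 f=0 e=0 c=1 a=0 clk=0
t12.Δ0 d=1 b=1 g=1 f=0 e=0 c=1 a=0 clk=0
t12.Δ1 d=1 b=1 g=1 f=1 e=0 c=1 a=0 clk=1
t12.Δ2 d=1 b=1 g=1 f=1 e=0 c=1 a=1 clk=1
t12.Δ3 d=1 b=1 g=1 f=1 e=0 c=0 a=1 clk=1
t12.Δ4 d=1 b=1 g=0 f=1 e=0 c=0 a=1 clk=1
t13.Δ0 d=1 b=1 g=0 f=1 e=0 c=0 a=1 clk=1
t13.Δ1 d=1 b=1 g=0 f=1 e=0 c=0 a=1 clk=0
t14.Δ0 d=1 b=1 g=0 f=1 e=0 c=0 a=1 clk=0
t14.Δ1 d=1 b=1 g=0 f=1 e=0 c=0 a=1 clk=1
t15.Δ0 d=1 b=1 g=0 f=1 e=0 c=0 a=1 clk=1
t15.Δ1 d=1 b=1 g=0 f=0 e=0 c=0 a=1 clk=0
t15.Δ2 d=1 b=1 g=0 f=0 e=0 c=0 a=0 clk=0
t15.Δ3 d=1 b=1 g=0 f=0 e=0 c=1 a=0 clk=0
t15.Δ4 d=1 b=1 g=1 f=0 e=0 c=1 a=0 clk=0

no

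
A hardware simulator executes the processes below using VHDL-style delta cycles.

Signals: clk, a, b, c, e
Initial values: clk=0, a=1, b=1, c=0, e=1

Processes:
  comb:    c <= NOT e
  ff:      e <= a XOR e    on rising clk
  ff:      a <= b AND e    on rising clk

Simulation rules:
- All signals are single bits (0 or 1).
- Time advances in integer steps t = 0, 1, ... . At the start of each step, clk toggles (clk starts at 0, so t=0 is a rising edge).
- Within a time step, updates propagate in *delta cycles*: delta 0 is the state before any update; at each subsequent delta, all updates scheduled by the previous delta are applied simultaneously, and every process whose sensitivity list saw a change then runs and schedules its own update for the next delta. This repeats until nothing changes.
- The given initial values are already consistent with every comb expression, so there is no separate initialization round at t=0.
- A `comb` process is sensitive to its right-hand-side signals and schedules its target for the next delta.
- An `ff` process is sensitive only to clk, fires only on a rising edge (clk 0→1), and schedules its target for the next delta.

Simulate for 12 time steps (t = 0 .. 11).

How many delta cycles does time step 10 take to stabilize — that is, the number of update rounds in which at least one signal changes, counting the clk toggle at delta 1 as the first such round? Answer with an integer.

2

t0.Δ0 c=0 b=1 a=1 e=1 clk=0
t0.Δ1 c=0 b=1 a=1 e=1 clk=1
t0.Δ2 c=0 b=1 a=1 e=0 clk=1
t0.Δ3 c=1 b=1 a=1 e=0 clk=1
t1.Δ0 c=1 b=1 a=1 e=0 clk=1
t1.Δ1 c=1 b=1 a=1 e=0 clk=0
t2.Δ0 c=1 b=1 a=1 e=0 clk=0
t2.Δ1 c=1 b=1 a=1 e=0 clk=1
t2.Δ2 c=1 b=1 a=0 e=1 clk=1
t2.Δ3 c=0 b=1 a=0 e=1 clk=1
t3.Δ0 c=0 b=1 a=0 e=1 clk=1
t3.Δ1 c=0 b=1 a=0 e=1 clk=0
t4.Δ0 c=0 b=1 a=0 e=1 clk=0
t4.Δ1 c=0 b=1 a=0 e=1 clk=1
t4.Δ2 c=0 b=1 a=1 e=1 clk=1
t5.Δ0 c=0 b=1 a=1 e=1 clk=1
t5.Δ1 c=0 b=1 a=1 e=1 clk=0
t6.Δ0 c=0 b=1 a=1 e=1 clk=0
t6.Δ1 c=0 b=1 a=1 e=1 clk=1
t6.Δ2 c=0 b=1 a=1 e=0 clk=1
t6.Δ3 c=1 b=1 a=1 e=0 clk=1
t7.Δ0 c=1 b=1 a=1 e=0 clk=1
t7.Δ1 c=1 b=1 a=1 e=0 clk=0
t8.Δ0 c=1 b=1 a=1 e=0 clk=0
t8.Δ1 c=1 b=1 a=1 e=0 clk=1
t8.Δ2 c=1 b=1 a=0 e=1 clk=1
t8.Δ3 c=0 b=1 a=0 e=1 clk=1
t9.Δ0 c=0 b=1 a=0 e=1 clk=1
t9.Δ1 c=0 b=1 a=0 e=1 clk=0
t10.Δ0 c=0 b=1 a=0 e=1 clk=0
t10.Δ1 c=0 b=1 a=0 e=1 clk=1
t10.Δ2 c=0 b=1 a=1 e=1 clk=1
t11.Δ0 c=0 b=1 a=1 e=1 clk=1
t11.Δ1 c=0 b=1 a=1 e=1 clk=0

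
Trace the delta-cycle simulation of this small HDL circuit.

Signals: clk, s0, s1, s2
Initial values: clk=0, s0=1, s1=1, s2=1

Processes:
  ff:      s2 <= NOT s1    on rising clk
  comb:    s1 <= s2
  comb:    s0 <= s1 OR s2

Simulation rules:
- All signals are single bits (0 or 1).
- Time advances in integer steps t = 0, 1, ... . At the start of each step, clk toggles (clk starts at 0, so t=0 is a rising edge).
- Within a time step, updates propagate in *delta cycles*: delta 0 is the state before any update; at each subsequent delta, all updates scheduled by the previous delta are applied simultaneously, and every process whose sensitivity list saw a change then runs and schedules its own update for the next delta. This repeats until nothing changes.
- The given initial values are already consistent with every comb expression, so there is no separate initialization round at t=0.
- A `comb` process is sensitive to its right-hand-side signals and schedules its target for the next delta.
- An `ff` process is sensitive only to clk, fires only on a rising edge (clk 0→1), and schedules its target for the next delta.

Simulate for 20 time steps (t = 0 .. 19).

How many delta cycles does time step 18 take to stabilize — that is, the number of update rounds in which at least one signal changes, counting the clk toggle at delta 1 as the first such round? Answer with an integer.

3

[bits: s0,s1,clk,s2]
t=0: Δ0=1101 Δ1=1111 Δ2=1110 Δ3=1010 Δ4=0010 | 4Δ
t=1: Δ0=0010 Δ1=0000 | 1Δ
t=2: Δ0=0000 Δ1=0010 Δ2=0011 Δ3=1111 | 3Δ
t=3: Δ0=1111 Δ1=1101 | 1Δ
t=4: Δ0=1101 Δ1=1111 Δ2=1110 Δ3=1010 Δ4=0010 | 4Δ
t=5: Δ0=0010 Δ1=0000 | 1Δ
t=6: Δ0=0000 Δ1=0010 Δ2=0011 Δ3=1111 | 3Δ
t=7: Δ0=1111 Δ1=1101 | 1Δ
t=8: Δ0=1101 Δ1=1111 Δ2=1110 Δ3=1010 Δ4=0010 | 4Δ
t=9: Δ0=0010 Δ1=0000 | 1Δ
t=10: Δ0=0000 Δ1=0010 Δ2=0011 Δ3=1111 | 3Δ
t=11: Δ0=1111 Δ1=1101 | 1Δ
t=12: Δ0=1101 Δ1=1111 Δ2=1110 Δ3=1010 Δ4=0010 | 4Δ
t=13: Δ0=0010 Δ1=0000 | 1Δ
t=14: Δ0=0000 Δ1=0010 Δ2=0011 Δ3=1111 | 3Δ
t=15: Δ0=1111 Δ1=1101 | 1Δ
t=16: Δ0=1101 Δ1=1111 Δ2=1110 Δ3=1010 Δ4=0010 | 4Δ
t=17: Δ0=0010 Δ1=0000 | 1Δ
t=18: Δ0=0000 Δ1=0010 Δ2=0011 Δ3=1111 | 3Δ
t=19: Δ0=1111 Δ1=1101 | 1Δ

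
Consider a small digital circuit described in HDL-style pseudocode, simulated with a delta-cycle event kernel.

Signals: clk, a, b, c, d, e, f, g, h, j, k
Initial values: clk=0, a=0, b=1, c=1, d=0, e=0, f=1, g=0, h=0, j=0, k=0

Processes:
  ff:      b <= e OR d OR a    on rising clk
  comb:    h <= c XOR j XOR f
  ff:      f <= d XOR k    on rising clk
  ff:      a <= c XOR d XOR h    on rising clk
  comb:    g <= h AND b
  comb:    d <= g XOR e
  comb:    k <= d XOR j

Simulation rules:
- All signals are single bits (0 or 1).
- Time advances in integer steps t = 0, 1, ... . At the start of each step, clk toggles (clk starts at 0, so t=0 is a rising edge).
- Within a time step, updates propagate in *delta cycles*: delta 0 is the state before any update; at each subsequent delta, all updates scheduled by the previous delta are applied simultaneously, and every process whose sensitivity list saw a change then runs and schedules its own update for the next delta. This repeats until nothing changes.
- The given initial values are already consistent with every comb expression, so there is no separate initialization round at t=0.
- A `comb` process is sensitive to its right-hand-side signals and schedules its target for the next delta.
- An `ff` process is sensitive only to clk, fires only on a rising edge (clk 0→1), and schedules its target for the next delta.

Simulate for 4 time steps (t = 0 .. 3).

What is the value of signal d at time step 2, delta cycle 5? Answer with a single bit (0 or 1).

1

t0.Δ0 c=1 clk=0 d=0 f=1 h=0 e=0 b=1 a=0 k=0 g=0 j=0
t0.Δ1 c=1 clk=1 d=0 f=1 h=0 e=0 b=1 a=0 k=0 g=0 j=0
t0.Δ2 c=1 clk=1 d=0 f=0 h=0 e=0 b=0 a=1 k=0 g=0 j=0
t0.Δ3 c=1 clk=1 d=0 f=0 h=1 e=0 b=0 a=1 k=0 g=0 j=0
t1.Δ0 c=1 clk=1 d=0 f=0 h=1 e=0 b=0 a=1 k=0 g=0 j=0
t1.Δ1 c=1 clk=0 d=0 f=0 h=1 e=0 b=0 a=1 k=0 g=0 j=0
t2.Δ0 c=1 clk=0 d=0 f=0 h=1 e=0 b=0 a=1 k=0 g=0 j=0
t2.Δ1 c=1 clk=1 d=0 f=0 h=1 e=0 b=0 a=1 k=0 g=0 j=0
t2.Δ2 c=1 clk=1 d=0 f=0 h=1 e=0 b=1 a=0 k=0 g=0 j=0
t2.Δ3 c=1 clk=1 d=0 f=0 h=1 e=0 b=1 a=0 k=0 g=1 j=0
t2.Δ4 c=1 clk=1 d=1 f=0 h=1 e=0 b=1 a=0 k=0 g=1 j=0
t2.Δ5 c=1 clk=1 d=1 f=0 h=1 e=0 b=1 a=0 k=1 g=1 j=0
t3.Δ0 c=1 clk=1 d=1 f=0 h=1 e=0 b=1 a=0 k=1 g=1 j=0
t3.Δ1 c=1 clk=0 d=1 f=0 h=1 e=0 b=1 a=0 k=1 g=1 j=0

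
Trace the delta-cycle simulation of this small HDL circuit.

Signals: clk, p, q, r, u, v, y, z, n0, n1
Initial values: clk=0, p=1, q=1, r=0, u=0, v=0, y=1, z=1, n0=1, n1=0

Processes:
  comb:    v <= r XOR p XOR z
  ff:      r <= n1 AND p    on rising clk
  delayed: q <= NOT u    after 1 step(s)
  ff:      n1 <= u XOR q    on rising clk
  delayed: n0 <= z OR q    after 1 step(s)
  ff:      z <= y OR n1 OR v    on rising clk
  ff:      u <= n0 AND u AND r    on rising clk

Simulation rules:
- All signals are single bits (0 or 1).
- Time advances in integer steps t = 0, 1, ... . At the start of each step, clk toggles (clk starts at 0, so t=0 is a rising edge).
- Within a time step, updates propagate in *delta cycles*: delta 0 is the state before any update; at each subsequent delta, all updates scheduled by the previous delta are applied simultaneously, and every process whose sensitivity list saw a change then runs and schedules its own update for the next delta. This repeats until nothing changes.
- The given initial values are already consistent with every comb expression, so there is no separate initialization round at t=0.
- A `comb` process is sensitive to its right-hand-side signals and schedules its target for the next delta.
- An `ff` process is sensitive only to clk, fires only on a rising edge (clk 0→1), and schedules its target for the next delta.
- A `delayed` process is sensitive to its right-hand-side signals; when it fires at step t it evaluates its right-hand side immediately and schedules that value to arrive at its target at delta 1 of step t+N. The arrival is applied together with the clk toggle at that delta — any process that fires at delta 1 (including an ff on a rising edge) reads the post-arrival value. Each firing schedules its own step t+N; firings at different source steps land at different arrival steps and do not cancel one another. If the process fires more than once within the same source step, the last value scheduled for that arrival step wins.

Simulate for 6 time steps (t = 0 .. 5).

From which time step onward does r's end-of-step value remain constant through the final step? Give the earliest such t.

[bits: z,r,v,q,u,y,n1,clk,p,n0]
t=0: Δ0=1001010011 Δ1=1001010111 Δ2=1001011111 | 2Δ
t=1: Δ0=1001011111 Δ1=1001011011 | 1Δ
t=2: Δ0=1001011011 Δ1=1001011111 Δ2=1101011111 Δ3=1111011111 | 3Δ
t=3: Δ0=1111011111 Δ1=1111011011 | 1Δ
t=4: Δ0=1111011011 Δ1=1111011111 | 1Δ
t=5: Δ0=1111011111 Δ1=1111011011 | 1Δ

2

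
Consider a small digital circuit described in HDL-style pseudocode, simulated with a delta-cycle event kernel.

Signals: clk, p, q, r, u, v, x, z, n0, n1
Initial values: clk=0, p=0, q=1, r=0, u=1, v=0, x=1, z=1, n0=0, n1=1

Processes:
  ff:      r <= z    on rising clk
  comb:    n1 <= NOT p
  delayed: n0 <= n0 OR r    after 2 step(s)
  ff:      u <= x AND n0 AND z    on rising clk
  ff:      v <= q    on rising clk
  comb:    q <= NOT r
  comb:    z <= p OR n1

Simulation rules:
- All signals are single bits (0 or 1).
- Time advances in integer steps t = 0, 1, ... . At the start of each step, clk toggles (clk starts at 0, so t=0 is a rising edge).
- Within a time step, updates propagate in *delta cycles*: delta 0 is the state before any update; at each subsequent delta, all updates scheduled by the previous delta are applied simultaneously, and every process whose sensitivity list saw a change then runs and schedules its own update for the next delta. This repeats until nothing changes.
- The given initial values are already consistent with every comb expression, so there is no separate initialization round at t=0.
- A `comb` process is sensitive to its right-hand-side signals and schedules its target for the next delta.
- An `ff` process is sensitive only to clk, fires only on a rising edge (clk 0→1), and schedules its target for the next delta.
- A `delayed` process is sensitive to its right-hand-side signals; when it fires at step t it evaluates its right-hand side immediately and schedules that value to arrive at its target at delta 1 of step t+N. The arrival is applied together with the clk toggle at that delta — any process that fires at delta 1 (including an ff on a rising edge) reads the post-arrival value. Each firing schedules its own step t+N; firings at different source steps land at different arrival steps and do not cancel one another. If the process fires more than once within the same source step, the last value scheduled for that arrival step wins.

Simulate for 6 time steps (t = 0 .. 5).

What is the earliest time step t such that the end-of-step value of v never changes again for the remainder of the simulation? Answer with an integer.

t=0 Δ0: u=1 n1=1 r=0 q=1 clk=0 v=0 x=1 n0=0 z=1 p=0
  Δ1: clk:0→1
  Δ2: u:1→0, r:0→1, v:0→1
  Δ3: q:1→0
  (3Δ to stable)
t=1 Δ0: u=0 n1=1 r=1 q=0 clk=1 v=1 x=1 n0=0 z=1 p=0
  Δ1: clk:1→0
  (1Δ to stable)
t=2 Δ0: u=0 n1=1 r=1 q=0 clk=0 v=1 x=1 n0=0 z=1 p=0
  Δ1: clk:0→1, n0:0→1
  Δ2: u:0→1, v:1→0
  (2Δ to stable)
t=3 Δ0: u=1 n1=1 r=1 q=0 clk=1 v=0 x=1 n0=1 z=1 p=0
  Δ1: clk:1→0
  (1Δ to stable)
t=4 Δ0: u=1 n1=1 r=1 q=0 clk=0 v=0 x=1 n0=1 z=1 p=0
  Δ1: clk:0→1
  (1Δ to stable)
t=5 Δ0: u=1 n1=1 r=1 q=0 clk=1 v=0 x=1 n0=1 z=1 p=0
  Δ1: clk:1→0
  (1Δ to stable)

2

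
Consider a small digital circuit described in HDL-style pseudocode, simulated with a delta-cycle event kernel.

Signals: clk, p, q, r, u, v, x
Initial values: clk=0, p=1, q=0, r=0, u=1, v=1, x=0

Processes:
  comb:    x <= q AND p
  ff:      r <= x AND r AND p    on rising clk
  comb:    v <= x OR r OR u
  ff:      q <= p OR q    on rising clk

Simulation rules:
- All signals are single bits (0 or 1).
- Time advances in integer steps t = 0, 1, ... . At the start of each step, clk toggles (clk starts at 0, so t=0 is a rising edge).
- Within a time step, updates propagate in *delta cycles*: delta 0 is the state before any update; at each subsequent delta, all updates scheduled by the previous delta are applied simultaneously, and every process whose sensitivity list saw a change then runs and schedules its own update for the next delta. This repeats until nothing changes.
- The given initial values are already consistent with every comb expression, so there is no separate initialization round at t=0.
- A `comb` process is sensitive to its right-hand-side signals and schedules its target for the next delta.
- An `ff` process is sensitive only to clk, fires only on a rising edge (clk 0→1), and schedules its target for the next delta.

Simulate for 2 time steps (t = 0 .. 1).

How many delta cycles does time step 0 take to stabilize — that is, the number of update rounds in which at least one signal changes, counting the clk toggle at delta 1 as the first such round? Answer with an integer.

[bits: x,u,r,clk,p,q,v]
t=0: Δ0=0100101 Δ1=0101101 Δ2=0101111 Δ3=1101111 | 3Δ
t=1: Δ0=1101111 Δ1=1100111 | 1Δ

3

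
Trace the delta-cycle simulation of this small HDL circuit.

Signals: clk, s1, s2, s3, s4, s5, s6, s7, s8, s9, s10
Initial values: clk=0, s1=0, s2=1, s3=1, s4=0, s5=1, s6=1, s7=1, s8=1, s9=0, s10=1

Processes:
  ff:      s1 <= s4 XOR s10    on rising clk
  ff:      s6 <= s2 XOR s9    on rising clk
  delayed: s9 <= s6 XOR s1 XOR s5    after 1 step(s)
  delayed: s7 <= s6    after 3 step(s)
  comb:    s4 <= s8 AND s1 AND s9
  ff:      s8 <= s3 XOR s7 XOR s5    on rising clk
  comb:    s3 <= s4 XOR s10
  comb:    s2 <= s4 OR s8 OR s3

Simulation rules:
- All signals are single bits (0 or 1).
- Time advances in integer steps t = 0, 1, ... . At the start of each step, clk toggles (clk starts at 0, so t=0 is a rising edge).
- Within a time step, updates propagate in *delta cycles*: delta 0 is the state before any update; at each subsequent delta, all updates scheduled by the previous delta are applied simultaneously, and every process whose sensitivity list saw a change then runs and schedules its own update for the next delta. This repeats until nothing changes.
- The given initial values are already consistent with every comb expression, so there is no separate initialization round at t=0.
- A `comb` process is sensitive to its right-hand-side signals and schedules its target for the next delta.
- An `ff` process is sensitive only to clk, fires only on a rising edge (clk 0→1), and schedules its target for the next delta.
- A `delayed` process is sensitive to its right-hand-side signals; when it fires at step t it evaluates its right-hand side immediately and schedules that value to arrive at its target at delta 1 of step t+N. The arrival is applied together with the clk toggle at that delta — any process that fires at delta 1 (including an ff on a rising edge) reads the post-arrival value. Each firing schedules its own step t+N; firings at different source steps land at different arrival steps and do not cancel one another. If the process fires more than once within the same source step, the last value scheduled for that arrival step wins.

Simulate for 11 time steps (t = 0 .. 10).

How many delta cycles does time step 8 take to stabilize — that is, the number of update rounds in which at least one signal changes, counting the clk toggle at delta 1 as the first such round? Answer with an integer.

2

t=0 Δ0: s8=1 s3=1 s1=0 s6=1 s10=1 clk=0 s5=1 s2=1 s9=0 s7=1 s4=0
  Δ1: clk:0→1
  Δ2: s1:0→1
  (2Δ to stable)
t=1 Δ0: s8=1 s3=1 s1=1 s6=1 s10=1 clk=1 s5=1 s2=1 s9=0 s7=1 s4=0
  Δ1: clk:1→0, s9:0→1
  Δ2: s4:0→1
  Δ3: s3:1→0
  (3Δ to stable)
t=2 Δ0: s8=1 s3=0 s1=1 s6=1 s10=1 clk=0 s5=1 s2=1 s9=1 s7=1 s4=1
  Δ1: clk:0→1
  Δ2: s8:1→0, s1:1→0, s6:1→0
  Δ3: s4:1→0
  Δ4: s3:0→1, s2:1→0
  Δ5: s2:0→1
  (5Δ to stable)
t=3 Δ0: s8=0 s3=1 s1=0 s6=0 s10=1 clk=1 s5=1 s2=1 s9=1 s7=1 s4=0
  Δ1: clk:1→0
  (1Δ to stable)
t=4 Δ0: s8=0 s3=1 s1=0 s6=0 s10=1 clk=0 s5=1 s2=1 s9=1 s7=1 s4=0
  Δ1: clk:0→1
  Δ2: s8:0→1, s1:0→1
  Δ3: s4:0→1
  Δ4: s3:1→0
  (4Δ to stable)
t=5 Δ0: s8=1 s3=0 s1=1 s6=0 s10=1 clk=1 s5=1 s2=1 s9=1 s7=1 s4=1
  Δ1: clk:1→0, s9:1→0, s7:1→0
  Δ2: s4:1→0
  Δ3: s3:0→1
  (3Δ to stable)
t=6 Δ0: s8=1 s3=1 s1=1 s6=0 s10=1 clk=0 s5=1 s2=1 s9=0 s7=0 s4=0
  Δ1: clk:0→1
  Δ2: s8:1→0, s6:0→1
  (2Δ to stable)
t=7 Δ0: s8=0 s3=1 s1=1 s6=1 s10=1 clk=1 s5=1 s2=1 s9=0 s7=0 s4=0
  Δ1: clk:1→0, s9:0→1
  (1Δ to stable)
t=8 Δ0: s8=0 s3=1 s1=1 s6=1 s10=1 clk=0 s5=1 s2=1 s9=1 s7=0 s4=0
  Δ1: clk:0→1
  Δ2: s6:1→0
  (2Δ to stable)
t=9 Δ0: s8=0 s3=1 s1=1 s6=0 s10=1 clk=1 s5=1 s2=1 s9=1 s7=0 s4=0
  Δ1: clk:1→0, s9:1→0, s7:0→1
  (1Δ to stable)
t=10 Δ0: s8=0 s3=1 s1=1 s6=0 s10=1 clk=0 s5=1 s2=1 s9=0 s7=1 s4=0
  Δ1: clk:0→1
  Δ2: s8:0→1, s6:0→1
  (2Δ to stable)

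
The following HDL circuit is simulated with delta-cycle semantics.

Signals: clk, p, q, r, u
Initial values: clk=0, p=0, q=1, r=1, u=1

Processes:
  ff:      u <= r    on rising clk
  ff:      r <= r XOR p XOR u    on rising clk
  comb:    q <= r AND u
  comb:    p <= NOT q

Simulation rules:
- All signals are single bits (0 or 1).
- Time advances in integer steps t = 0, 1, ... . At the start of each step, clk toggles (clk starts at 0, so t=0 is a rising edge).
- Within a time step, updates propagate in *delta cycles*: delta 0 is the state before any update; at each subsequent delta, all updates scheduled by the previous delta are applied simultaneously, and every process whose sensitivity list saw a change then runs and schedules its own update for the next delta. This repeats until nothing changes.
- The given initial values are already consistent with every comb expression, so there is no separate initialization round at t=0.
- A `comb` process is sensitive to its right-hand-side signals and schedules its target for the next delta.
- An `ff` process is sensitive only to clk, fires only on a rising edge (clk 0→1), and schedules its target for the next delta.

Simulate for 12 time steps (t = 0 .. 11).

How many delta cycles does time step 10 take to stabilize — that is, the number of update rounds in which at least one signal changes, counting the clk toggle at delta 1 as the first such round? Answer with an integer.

[bits: r,p,q,clk,u]
t=0: Δ0=10101 Δ1=10111 Δ2=00111 Δ3=00011 Δ4=01011 | 4Δ
t=1: Δ0=01011 Δ1=01001 | 1Δ
t=2: Δ0=01001 Δ1=01011 Δ2=01010 | 2Δ
t=3: Δ0=01010 Δ1=01000 | 1Δ
t=4: Δ0=01000 Δ1=01010 Δ2=11010 | 2Δ
t=5: Δ0=11010 Δ1=11000 | 1Δ
t=6: Δ0=11000 Δ1=11010 Δ2=01011 | 2Δ
t=7: Δ0=01011 Δ1=01001 | 1Δ
t=8: Δ0=01001 Δ1=01011 Δ2=01010 | 2Δ
t=9: Δ0=01010 Δ1=01000 | 1Δ
t=10: Δ0=01000 Δ1=01010 Δ2=11010 | 2Δ
t=11: Δ0=11010 Δ1=11000 | 1Δ

2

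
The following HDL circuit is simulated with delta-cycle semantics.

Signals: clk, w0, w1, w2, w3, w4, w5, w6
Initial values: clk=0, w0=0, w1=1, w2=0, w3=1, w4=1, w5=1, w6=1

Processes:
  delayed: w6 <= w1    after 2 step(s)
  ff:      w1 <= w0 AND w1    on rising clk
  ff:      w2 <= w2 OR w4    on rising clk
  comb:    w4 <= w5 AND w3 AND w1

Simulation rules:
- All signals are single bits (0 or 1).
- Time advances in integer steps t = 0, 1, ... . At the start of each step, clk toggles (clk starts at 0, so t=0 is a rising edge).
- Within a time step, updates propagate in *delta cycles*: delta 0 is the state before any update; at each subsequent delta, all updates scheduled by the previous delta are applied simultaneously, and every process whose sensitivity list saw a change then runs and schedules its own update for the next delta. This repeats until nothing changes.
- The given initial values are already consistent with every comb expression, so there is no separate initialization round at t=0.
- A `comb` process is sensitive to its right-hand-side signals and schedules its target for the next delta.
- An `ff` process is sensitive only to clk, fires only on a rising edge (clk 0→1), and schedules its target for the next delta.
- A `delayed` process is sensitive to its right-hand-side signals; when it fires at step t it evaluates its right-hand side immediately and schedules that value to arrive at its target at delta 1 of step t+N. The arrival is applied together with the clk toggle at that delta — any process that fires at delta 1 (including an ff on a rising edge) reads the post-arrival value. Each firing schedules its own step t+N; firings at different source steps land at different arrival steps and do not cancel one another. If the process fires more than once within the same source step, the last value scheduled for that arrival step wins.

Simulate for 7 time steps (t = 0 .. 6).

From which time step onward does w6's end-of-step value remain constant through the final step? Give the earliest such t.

[bits: w4,w5,w3,w0,clk,w1,w6,w2]
t=0: Δ0=11100110 Δ1=11101110 Δ2=11101011 Δ3=01101011 | 3Δ
t=1: Δ0=01101011 Δ1=01100011 | 1Δ
t=2: Δ0=01100011 Δ1=01101001 | 1Δ
t=3: Δ0=01101001 Δ1=01100001 | 1Δ
t=4: Δ0=01100001 Δ1=01101001 | 1Δ
t=5: Δ0=01101001 Δ1=01100001 | 1Δ
t=6: Δ0=01100001 Δ1=01101001 | 1Δ

2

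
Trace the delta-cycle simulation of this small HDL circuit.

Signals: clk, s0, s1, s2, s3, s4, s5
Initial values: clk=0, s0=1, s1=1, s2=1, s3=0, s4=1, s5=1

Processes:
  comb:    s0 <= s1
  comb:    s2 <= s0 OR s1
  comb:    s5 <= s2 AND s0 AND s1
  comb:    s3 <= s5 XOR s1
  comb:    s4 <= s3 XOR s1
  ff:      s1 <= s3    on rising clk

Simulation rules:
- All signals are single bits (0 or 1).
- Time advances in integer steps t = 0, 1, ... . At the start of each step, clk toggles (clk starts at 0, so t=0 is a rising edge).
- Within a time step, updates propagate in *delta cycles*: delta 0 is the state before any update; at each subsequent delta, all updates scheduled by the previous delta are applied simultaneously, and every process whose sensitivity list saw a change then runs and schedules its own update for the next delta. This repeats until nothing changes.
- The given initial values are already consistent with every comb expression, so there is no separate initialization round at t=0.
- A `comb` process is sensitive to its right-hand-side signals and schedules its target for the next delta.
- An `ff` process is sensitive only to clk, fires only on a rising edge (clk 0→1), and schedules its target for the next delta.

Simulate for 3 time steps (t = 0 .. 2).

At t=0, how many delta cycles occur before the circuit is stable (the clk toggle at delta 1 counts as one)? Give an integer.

[bits: s5,clk,s1,s3,s4,s2,s0]
t=0: Δ0=1010111 Δ1=1110111 Δ2=1100111 Δ3=0101010 Δ4=0100100 Δ5=0100000 | 5Δ
t=1: Δ0=0100000 Δ1=0000000 | 1Δ
t=2: Δ0=0000000 Δ1=0100000 | 1Δ

5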